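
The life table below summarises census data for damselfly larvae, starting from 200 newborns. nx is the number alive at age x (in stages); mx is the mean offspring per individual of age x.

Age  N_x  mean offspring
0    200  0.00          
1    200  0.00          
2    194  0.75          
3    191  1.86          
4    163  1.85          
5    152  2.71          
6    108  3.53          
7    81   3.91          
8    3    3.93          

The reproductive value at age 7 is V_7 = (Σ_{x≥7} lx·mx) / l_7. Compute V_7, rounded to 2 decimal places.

4.06

lx = nx/n0 = nx/200: 1, 1, 0.97, 0.955, 0.815, 0.76, 0.54, 0.405, 0.015
lx·mx for x ≥ 7: 1.58355, 0.05895 → sum = 1.6425
V_7 = 1.6425 / l_7 = 1.6425 / 0.405 = 4.055556… → 4.06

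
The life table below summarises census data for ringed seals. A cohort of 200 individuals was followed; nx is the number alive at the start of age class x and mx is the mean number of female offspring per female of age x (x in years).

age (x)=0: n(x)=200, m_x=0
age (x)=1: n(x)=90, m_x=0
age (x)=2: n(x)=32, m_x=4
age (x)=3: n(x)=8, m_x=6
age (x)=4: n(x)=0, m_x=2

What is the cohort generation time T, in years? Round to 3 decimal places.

lx = nx/n0 = nx/200: 1, 0.45, 0.16, 0.04, 0
lx·mx: 0, 0, 0.64, 0.24, 0 → R0 = 0.88
x·lx·mx: 0, 0, 1.28, 0.72, 0 → Σ = 2
T = 2 / 0.88 = 2.272727… → 2.273

2.273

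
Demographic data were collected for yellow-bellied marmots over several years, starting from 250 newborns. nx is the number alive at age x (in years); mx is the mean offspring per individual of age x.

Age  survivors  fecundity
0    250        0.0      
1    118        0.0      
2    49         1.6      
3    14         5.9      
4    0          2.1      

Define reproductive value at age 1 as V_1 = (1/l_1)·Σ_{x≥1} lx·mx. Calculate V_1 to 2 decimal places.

1.36

lx = nx/n0 = nx/250: 1, 0.472, 0.196, 0.056, 0
lx·mx for x ≥ 1: 0, 0.3136, 0.3304, 0 → sum = 0.644
V_1 = 0.644 / l_1 = 0.644 / 0.472 = 1.364407… → 1.36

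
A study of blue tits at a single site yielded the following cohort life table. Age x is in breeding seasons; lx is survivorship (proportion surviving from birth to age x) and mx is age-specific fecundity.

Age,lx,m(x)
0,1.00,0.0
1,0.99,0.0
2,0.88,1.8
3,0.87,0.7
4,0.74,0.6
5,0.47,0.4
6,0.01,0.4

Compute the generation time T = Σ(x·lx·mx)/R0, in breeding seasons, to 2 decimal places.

2.73

lx·mx: 0, 0, 1.584, 0.609, 0.444, 0.188, 0.004 → R0 = 2.829
x·lx·mx: 0, 0, 3.168, 1.827, 1.776, 0.94, 0.024 → Σ = 7.735
T = 7.735 / 2.829 = 2.734182… → 2.73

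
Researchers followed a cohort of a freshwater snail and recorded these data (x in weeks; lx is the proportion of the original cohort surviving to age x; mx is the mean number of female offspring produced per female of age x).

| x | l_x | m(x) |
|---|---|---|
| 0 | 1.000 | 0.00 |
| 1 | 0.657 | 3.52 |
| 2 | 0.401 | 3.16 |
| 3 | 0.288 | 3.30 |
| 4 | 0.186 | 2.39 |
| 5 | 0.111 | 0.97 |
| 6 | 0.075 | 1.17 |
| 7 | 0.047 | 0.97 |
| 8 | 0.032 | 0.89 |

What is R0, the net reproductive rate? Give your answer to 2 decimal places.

5.24

lx·mx by age: 0, 2.31264, 1.26716, 0.9504, 0.44454, 0.10767, 0.08775, 0.04559, 0.02848
R0 = Σ lx·mx = 5.24423 → 5.24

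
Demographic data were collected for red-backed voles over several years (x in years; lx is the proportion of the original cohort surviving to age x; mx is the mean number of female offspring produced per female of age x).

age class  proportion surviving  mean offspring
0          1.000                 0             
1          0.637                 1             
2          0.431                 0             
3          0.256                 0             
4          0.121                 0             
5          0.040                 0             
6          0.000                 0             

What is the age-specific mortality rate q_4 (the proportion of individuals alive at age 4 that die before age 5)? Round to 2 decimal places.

q_4 = (l_4 − l_5) / l_4 = (0.121 − 0.04) / 0.121
     = 0.081 / 0.121 = 0.669421… → 0.67

0.67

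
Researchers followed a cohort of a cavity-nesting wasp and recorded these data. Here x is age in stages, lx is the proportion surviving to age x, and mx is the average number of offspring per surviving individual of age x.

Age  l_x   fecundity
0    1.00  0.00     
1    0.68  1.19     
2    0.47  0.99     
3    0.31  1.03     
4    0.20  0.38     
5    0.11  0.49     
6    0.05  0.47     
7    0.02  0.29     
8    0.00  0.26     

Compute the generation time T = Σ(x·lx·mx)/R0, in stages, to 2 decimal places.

lx·mx: 0, 0.8092, 0.4653, 0.3193, 0.076, 0.0539, 0.0235, 0.0058, 0 → R0 = 1.753
x·lx·mx: 0, 0.8092, 0.9306, 0.9579, 0.304, 0.2695, 0.141, 0.0406, 0 → Σ = 3.4528
T = 3.4528 / 1.753 = 1.969652… → 1.97

1.97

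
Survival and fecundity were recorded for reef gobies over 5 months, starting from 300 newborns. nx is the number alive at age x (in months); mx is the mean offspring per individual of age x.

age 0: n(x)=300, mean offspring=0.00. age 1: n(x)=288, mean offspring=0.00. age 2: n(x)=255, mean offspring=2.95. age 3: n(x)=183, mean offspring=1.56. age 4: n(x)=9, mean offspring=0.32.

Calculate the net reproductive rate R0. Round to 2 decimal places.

lx = nx/n0 = nx/300: 1, 0.96, 0.85, 0.61, 0.03
lx·mx by age: 0, 0, 2.5075, 0.9516, 0.0096
R0 = Σ lx·mx = 3.4687 → 3.47

3.47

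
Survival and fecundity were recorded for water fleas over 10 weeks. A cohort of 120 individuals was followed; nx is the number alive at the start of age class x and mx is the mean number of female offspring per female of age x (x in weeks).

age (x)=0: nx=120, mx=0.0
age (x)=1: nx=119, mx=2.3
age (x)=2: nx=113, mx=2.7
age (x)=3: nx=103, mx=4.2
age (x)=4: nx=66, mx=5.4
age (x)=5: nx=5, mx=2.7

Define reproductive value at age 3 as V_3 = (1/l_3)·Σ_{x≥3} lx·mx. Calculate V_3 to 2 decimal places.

lx = nx/n0 = nx/120: 1, 0.99167…, 0.94167…, 0.85833…, 0.55, 0.04167…
lx·mx for x ≥ 3: 3.605…, 2.97, 0.1125… → sum = 6.6875…
V_3 = 6.6875… / l_3 = 6.6875… / 0.858333… = 7.791262… → 7.79

7.79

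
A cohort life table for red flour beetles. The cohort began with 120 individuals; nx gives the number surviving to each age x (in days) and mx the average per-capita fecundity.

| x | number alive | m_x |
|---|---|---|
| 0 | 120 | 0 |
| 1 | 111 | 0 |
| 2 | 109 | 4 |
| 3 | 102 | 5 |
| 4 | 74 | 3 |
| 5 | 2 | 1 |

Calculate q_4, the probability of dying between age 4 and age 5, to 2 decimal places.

lx = nx/n0 = nx/120: 1, 0.925, 0.90833…, 0.85, 0.61667…, 0.01667…
q_4 = (l_4 − l_5) / l_4 = (0.616667… − 0.016667…) / 0.616667…
     = 0.6… / 0.616667… = 0.972973… → 0.97

0.97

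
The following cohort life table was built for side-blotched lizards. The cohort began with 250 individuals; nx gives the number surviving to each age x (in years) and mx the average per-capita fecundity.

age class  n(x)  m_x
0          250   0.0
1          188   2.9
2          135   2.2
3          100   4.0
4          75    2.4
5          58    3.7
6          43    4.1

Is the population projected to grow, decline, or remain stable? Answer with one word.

lx = nx/n0 = nx/250: 1, 0.752, 0.54, 0.4, 0.3, 0.232, 0.172
R0 = Σ lx·mx = 0 + 2.1808 + 1.188 + 1.6 + 0.72 + 0.8584 + 0.7052 = 7.2524
R0 > 1, so the population is growing.

growing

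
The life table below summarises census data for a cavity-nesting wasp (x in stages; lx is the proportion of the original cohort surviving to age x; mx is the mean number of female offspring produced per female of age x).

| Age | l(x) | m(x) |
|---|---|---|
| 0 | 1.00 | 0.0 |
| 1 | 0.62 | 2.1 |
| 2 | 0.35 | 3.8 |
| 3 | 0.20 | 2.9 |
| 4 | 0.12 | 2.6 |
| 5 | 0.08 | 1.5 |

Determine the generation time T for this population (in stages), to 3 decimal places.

lx·mx: 0, 1.302, 1.33, 0.58, 0.312, 0.12 → R0 = 3.644
x·lx·mx: 0, 1.302, 2.66, 1.74, 1.248, 0.6 → Σ = 7.55
T = 7.55 / 3.644 = 2.071899… → 2.072

2.072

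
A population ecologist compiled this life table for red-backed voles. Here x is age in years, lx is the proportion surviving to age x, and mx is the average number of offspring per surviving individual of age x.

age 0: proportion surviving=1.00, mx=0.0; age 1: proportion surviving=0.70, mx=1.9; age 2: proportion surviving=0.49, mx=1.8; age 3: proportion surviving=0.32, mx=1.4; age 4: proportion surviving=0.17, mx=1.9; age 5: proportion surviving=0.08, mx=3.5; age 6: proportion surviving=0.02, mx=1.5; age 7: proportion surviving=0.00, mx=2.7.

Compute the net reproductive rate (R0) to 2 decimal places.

lx·mx by age: 0, 1.33, 0.882, 0.448, 0.323, 0.28, 0.03, 0
R0 = Σ lx·mx = 3.293 → 3.29

3.29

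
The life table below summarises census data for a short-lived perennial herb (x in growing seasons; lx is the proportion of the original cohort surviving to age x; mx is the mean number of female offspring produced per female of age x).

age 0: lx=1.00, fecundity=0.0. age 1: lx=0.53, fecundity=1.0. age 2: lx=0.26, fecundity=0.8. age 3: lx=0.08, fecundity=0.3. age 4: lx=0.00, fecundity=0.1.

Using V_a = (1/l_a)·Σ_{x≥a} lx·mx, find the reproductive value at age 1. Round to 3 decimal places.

1.438

lx·mx for x ≥ 1: 0.53, 0.208, 0.024, 0 → sum = 0.762
V_1 = 0.762 / l_1 = 0.762 / 0.53 = 1.437736… → 1.438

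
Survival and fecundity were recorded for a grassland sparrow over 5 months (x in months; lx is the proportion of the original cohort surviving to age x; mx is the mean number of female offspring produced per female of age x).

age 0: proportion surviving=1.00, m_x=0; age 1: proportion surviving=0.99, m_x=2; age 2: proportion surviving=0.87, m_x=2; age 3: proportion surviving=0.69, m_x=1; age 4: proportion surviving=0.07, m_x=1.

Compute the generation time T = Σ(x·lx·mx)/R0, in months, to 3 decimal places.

1.743

lx·mx: 0, 1.98, 1.74, 0.69, 0.07 → R0 = 4.48
x·lx·mx: 0, 1.98, 3.48, 2.07, 0.28 → Σ = 7.81
T = 7.81 / 4.48 = 1.743304… → 1.743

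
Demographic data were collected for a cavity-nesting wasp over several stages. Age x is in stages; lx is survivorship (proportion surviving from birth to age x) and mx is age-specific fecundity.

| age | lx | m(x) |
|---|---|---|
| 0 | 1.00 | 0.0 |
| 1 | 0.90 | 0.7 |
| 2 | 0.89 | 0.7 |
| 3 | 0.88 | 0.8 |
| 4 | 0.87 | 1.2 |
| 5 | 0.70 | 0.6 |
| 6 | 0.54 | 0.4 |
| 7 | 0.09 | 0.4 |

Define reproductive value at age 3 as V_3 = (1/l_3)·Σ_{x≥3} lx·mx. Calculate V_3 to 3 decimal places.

lx·mx for x ≥ 3: 0.704, 1.044, 0.42, 0.216, 0.036 → sum = 2.42
V_3 = 2.42 / l_3 = 2.42 / 0.88 = 2.75 → 2.750

2.750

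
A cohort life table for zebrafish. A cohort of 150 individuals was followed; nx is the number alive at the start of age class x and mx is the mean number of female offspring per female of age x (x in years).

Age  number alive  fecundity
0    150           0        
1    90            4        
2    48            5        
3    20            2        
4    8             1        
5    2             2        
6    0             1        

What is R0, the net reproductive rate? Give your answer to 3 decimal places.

4.347

lx = nx/n0 = nx/150: 1, 0.6, 0.32, 0.13333…, 0.05333…, 0.01333…, 0
lx·mx by age: 0, 2.4, 1.6, 0.266667…, 0.053333…, 0.026667…, 0
R0 = Σ lx·mx = 4.346667… → 4.347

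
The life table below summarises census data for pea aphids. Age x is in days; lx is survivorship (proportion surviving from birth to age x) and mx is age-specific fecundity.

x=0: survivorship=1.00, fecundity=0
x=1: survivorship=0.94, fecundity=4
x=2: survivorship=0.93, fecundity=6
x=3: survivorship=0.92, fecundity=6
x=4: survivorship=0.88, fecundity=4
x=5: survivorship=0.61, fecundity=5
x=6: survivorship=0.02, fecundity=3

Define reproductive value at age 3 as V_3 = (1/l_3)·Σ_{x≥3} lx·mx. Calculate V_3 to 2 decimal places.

13.21

lx·mx for x ≥ 3: 5.52, 3.52, 3.05, 0.06 → sum = 12.15
V_3 = 12.15 / l_3 = 12.15 / 0.92 = 13.206522… → 13.21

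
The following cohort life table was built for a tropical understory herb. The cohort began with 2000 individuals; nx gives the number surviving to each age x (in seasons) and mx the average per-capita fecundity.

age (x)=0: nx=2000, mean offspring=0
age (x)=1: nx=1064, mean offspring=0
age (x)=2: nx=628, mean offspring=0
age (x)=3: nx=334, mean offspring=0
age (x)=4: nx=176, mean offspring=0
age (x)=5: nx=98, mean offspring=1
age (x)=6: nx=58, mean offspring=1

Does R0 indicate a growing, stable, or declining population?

lx = nx/n0 = nx/2000: 1, 0.532, 0.314, 0.167, 0.088, 0.049, 0.029
R0 = Σ lx·mx = 0 + 0 + 0 + 0 + 0 + 0.049 + 0.029 = 0.078
R0 < 1, so the population is declining.

declining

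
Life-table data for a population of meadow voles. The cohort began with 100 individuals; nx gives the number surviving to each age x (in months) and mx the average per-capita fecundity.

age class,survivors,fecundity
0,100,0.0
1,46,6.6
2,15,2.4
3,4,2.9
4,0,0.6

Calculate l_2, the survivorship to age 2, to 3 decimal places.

l_2 = n_2/n_0 = 15/100 = 0.15 → 0.150

0.150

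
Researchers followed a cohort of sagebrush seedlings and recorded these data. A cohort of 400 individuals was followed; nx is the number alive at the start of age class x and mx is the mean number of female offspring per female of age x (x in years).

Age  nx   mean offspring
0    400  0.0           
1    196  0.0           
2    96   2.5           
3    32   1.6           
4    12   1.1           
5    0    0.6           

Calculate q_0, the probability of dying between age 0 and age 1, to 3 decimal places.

lx = nx/n0 = nx/400: 1, 0.49, 0.24, 0.08, 0.03, 0
q_0 = (l_0 − l_1) / l_0 = (1 − 0.49) / 1
     = 0.51 / 1 = 0.51 → 0.510

0.510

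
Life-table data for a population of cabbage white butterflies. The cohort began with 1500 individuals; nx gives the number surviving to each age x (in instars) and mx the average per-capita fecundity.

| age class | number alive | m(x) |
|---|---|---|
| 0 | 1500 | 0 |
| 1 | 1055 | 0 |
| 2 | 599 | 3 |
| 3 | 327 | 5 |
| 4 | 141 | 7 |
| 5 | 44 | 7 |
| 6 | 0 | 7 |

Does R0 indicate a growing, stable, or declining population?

lx = nx/n0 = nx/1500: 1, 0.70333…, 0.39933…, 0.218, 0.094, 0.02933…, 0
R0 = Σ lx·mx = 0 + 0 + 1.198… + 1.09 + 0.658 + 0.205333… + 0 = 3.151333…
R0 > 1, so the population is growing.

growing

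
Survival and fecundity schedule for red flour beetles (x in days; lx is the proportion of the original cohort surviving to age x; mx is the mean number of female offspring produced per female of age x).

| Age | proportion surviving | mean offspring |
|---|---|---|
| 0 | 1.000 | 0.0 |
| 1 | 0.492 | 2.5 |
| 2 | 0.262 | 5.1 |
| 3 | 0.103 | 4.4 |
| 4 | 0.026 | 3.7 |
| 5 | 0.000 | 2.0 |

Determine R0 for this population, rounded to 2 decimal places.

3.12

lx·mx by age: 0, 1.23, 1.3362, 0.4532, 0.0962, 0
R0 = Σ lx·mx = 3.1156 → 3.12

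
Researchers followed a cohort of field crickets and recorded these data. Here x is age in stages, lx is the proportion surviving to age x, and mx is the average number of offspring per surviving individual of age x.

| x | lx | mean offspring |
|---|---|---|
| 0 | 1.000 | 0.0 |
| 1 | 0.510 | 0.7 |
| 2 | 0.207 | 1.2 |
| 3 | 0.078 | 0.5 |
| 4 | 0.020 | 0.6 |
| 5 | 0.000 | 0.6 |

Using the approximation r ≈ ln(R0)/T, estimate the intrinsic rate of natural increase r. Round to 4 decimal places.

R0 = Σ lx·mx = 0 + 0.357 + 0.2484 + 0.039 + 0.012 + 0 = 0.6564
Σ x·lx·mx = 1.0188; T = 1.0188/0.6564 = 1.5521…
r ≈ ln(R0)/T = ln(0.6564)/1.5521… = -0.271235… → -0.2712

-0.2712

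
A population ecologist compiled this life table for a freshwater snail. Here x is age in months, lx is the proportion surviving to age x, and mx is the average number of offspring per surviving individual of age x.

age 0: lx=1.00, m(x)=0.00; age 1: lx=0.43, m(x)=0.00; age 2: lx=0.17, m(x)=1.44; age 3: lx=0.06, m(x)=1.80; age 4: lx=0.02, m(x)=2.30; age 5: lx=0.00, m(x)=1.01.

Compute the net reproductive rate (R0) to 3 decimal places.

0.399

lx·mx by age: 0, 0, 0.2448, 0.108, 0.046, 0
R0 = Σ lx·mx = 0.3988 → 0.399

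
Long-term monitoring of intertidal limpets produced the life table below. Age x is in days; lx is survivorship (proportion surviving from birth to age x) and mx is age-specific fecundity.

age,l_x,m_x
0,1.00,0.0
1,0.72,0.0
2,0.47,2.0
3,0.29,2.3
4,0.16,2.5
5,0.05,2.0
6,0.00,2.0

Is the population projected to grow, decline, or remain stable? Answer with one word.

R0 = Σ lx·mx = 0 + 0 + 0.94 + 0.667 + 0.4 + 0.1 + 0 = 2.107
R0 > 1, so the population is growing.

growing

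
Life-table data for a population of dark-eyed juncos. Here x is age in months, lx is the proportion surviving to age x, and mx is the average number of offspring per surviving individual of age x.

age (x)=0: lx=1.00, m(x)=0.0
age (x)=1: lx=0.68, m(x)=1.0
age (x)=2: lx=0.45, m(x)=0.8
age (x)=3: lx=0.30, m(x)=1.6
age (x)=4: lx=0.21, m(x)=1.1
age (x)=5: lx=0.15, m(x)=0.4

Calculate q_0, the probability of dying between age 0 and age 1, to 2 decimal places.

0.32

q_0 = (l_0 − l_1) / l_0 = (1 − 0.68) / 1
     = 0.32 / 1 = 0.32 → 0.32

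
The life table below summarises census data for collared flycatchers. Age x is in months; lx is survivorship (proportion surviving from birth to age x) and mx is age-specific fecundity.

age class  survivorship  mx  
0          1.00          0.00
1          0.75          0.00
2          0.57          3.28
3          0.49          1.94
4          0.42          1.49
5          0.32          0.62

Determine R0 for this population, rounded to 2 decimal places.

lx·mx by age: 0, 0, 1.8696, 0.9506, 0.6258, 0.1984
R0 = Σ lx·mx = 3.6444 → 3.64

3.64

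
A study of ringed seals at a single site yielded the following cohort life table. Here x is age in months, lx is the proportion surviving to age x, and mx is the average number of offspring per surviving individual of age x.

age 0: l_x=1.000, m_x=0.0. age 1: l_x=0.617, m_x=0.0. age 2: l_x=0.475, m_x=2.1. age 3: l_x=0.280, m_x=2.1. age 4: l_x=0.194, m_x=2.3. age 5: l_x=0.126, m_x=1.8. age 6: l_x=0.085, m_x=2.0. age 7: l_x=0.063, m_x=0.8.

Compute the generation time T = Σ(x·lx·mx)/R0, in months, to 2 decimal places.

lx·mx: 0, 0, 0.9975, 0.588, 0.4462, 0.2268, 0.17, 0.0504 → R0 = 2.4789
x·lx·mx: 0, 0, 1.995, 1.764, 1.7848, 1.134, 1.02, 0.3528 → Σ = 8.0506
T = 8.0506 / 2.4789 = 3.24765… → 3.25

3.25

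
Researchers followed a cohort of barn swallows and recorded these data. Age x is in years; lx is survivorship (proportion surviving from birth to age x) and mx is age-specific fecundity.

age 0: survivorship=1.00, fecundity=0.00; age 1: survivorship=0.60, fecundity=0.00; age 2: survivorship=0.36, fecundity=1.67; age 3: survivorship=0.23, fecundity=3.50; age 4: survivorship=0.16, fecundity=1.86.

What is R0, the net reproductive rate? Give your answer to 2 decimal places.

lx·mx by age: 0, 0, 0.6012, 0.805, 0.2976
R0 = Σ lx·mx = 1.7038 → 1.70

1.70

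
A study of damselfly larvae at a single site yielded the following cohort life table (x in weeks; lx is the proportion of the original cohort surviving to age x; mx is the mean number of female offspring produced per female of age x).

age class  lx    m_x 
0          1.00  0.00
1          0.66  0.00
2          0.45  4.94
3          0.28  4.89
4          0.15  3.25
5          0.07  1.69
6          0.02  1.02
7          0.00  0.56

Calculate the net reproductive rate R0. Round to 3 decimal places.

lx·mx by age: 0, 0, 2.223, 1.3692, 0.4875, 0.1183, 0.0204, 0
R0 = Σ lx·mx = 4.2184 → 4.218

4.218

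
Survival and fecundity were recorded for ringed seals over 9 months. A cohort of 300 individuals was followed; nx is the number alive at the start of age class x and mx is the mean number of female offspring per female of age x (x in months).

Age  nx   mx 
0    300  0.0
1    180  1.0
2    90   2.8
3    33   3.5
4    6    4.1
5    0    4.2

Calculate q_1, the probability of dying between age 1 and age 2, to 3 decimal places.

0.500

lx = nx/n0 = nx/300: 1, 0.6, 0.3, 0.11, 0.02, 0
q_1 = (l_1 − l_2) / l_1 = (0.6 − 0.3) / 0.6
     = 0.3 / 0.6 = 0.5 → 0.500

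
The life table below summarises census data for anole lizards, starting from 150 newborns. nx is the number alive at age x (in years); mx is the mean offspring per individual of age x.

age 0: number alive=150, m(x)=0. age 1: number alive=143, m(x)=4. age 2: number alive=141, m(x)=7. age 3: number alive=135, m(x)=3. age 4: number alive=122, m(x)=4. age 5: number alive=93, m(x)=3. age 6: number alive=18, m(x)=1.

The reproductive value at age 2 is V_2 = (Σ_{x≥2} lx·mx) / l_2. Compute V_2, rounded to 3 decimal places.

15.440

lx = nx/n0 = nx/150: 1, 0.95333…, 0.94, 0.9, 0.81333…, 0.62, 0.12
lx·mx for x ≥ 2: 6.58, 2.7, 3.253333…, 1.86, 0.12 → sum = 14.513333…
V_2 = 14.513333… / l_2 = 14.513333… / 0.94 = 15.439716… → 15.440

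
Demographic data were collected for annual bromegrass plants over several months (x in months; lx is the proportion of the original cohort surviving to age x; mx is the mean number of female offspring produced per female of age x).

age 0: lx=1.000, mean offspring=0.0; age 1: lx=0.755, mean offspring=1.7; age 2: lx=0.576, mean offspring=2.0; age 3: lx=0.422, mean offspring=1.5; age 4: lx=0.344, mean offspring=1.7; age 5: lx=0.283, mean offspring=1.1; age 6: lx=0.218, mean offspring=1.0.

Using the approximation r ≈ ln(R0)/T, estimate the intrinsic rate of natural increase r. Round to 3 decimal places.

0.560

R0 = Σ lx·mx = 0 + 1.2835 + 1.152 + 0.633 + 0.5848 + 0.3113 + 0.218 = 4.1826
Σ x·lx·mx = 10.6902; T = 10.6902/4.1826 = 2.55587…
r ≈ ln(R0)/T = ln(4.1826)/2.55587… = 0.55986… → 0.560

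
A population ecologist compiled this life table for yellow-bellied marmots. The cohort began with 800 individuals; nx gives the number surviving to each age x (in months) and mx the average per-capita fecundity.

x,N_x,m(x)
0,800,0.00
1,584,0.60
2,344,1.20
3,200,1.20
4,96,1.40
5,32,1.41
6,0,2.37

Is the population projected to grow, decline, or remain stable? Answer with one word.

lx = nx/n0 = nx/800: 1, 0.73, 0.43, 0.25, 0.12, 0.04, 0
R0 = Σ lx·mx = 0 + 0.438 + 0.516 + 0.3 + 0.168 + 0.0564 + 0 = 1.4784
R0 > 1, so the population is growing.

growing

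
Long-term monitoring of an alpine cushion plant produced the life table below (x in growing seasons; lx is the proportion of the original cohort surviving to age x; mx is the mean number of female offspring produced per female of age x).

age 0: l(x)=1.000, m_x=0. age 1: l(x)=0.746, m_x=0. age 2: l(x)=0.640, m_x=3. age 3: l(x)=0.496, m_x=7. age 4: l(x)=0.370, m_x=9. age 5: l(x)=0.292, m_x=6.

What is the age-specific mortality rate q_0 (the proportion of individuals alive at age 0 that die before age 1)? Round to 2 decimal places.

0.25

q_0 = (l_0 − l_1) / l_0 = (1 − 0.746) / 1
     = 0.254 / 1 = 0.254 → 0.25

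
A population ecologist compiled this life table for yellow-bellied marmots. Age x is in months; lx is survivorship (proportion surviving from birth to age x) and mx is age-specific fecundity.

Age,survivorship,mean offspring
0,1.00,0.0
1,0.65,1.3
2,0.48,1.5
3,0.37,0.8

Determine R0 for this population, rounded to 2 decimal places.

1.86

lx·mx by age: 0, 0.845, 0.72, 0.296
R0 = Σ lx·mx = 1.861 → 1.86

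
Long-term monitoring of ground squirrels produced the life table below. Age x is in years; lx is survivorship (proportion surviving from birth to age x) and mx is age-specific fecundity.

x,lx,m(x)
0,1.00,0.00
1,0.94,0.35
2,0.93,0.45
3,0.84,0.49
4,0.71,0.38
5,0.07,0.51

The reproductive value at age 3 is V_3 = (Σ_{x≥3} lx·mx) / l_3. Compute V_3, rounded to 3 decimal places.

lx·mx for x ≥ 3: 0.4116, 0.2698, 0.0357 → sum = 0.7171
V_3 = 0.7171 / l_3 = 0.7171 / 0.84 = 0.85369… → 0.854

0.854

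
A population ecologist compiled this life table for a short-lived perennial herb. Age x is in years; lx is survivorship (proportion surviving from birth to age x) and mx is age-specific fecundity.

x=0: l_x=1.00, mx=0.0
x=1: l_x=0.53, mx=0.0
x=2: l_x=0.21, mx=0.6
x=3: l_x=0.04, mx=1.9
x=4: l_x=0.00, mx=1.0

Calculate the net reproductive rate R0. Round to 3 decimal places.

0.202

lx·mx by age: 0, 0, 0.126, 0.076, 0
R0 = Σ lx·mx = 0.202 → 0.202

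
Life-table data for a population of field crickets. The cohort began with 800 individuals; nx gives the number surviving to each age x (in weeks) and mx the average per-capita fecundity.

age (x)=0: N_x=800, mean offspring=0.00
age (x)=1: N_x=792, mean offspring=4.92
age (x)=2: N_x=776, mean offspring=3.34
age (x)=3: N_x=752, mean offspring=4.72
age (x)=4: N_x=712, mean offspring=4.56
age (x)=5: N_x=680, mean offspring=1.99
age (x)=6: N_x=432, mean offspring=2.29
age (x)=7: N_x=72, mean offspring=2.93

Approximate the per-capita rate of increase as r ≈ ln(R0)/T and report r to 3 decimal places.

lx = nx/n0 = nx/800: 1, 0.99, 0.97, 0.94, 0.89, 0.85, 0.54, 0.09
R0 = Σ lx·mx = 0 + 4.8708 + 3.2398 + 4.4368 + 4.0584 + 1.6915 + 1.2366 + 0.2637 = 19.7976
Σ x·lx·mx = 58.6174; T = 58.6174/19.7976 = 2.96083…
r ≈ ln(R0)/T = ln(19.7976)/2.96083… = 1.00835… → 1.008

1.008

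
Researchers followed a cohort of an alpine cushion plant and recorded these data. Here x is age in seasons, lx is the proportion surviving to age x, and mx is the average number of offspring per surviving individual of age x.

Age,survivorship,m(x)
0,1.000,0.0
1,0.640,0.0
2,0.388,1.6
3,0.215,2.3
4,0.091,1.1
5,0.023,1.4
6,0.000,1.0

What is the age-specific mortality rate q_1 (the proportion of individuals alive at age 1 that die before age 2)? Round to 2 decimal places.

0.39

q_1 = (l_1 − l_2) / l_1 = (0.64 − 0.388) / 0.64
     = 0.252 / 0.64 = 0.39375 → 0.39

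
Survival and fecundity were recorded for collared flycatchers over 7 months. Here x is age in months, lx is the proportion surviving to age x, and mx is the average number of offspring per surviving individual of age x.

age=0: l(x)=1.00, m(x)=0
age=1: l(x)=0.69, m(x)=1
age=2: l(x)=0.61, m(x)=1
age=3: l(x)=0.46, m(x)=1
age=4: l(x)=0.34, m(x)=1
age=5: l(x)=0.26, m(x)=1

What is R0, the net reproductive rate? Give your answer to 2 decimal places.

lx·mx by age: 0, 0.69, 0.61, 0.46, 0.34, 0.26
R0 = Σ lx·mx = 2.36 → 2.36

2.36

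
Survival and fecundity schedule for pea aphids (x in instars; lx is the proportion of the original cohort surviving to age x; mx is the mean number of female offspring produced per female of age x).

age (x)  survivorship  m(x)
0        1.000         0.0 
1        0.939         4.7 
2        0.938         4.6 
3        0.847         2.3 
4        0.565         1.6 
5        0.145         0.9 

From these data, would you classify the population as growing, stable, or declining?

growing

R0 = Σ lx·mx = 0 + 4.4133 + 4.3148 + 1.9481 + 0.904 + 0.1305 = 11.7107
R0 > 1, so the population is growing.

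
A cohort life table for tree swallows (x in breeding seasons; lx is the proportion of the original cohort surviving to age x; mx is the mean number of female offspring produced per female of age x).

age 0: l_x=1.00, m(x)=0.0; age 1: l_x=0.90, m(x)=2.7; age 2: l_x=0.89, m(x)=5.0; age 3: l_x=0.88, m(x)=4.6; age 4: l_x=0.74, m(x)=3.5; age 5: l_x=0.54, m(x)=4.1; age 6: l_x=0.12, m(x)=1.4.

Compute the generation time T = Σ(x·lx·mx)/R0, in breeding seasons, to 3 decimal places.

2.888

lx·mx: 0, 2.43, 4.45, 4.048, 2.59, 2.214, 0.168 → R0 = 15.9
x·lx·mx: 0, 2.43, 8.9, 12.144, 10.36, 11.07, 1.008 → Σ = 45.912
T = 45.912 / 15.9 = 2.887547… → 2.888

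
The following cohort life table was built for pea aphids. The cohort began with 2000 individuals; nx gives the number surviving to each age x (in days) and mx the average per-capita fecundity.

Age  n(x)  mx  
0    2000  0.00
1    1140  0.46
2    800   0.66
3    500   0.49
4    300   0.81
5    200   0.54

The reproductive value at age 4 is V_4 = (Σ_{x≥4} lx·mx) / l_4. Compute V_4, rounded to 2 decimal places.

lx = nx/n0 = nx/2000: 1, 0.57, 0.4, 0.25, 0.15, 0.1
lx·mx for x ≥ 4: 0.1215, 0.054 → sum = 0.1755
V_4 = 0.1755 / l_4 = 0.1755 / 0.15 = 1.17 → 1.17

1.17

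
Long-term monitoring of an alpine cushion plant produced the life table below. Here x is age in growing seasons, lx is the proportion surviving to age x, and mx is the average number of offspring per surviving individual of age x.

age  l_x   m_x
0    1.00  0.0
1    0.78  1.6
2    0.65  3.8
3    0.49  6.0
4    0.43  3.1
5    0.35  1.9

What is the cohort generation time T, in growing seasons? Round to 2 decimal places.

2.73

lx·mx: 0, 1.248, 2.47, 2.94, 1.333, 0.665 → R0 = 8.656
x·lx·mx: 0, 1.248, 4.94, 8.82, 5.332, 3.325 → Σ = 23.665
T = 23.665 / 8.656 = 2.733942… → 2.73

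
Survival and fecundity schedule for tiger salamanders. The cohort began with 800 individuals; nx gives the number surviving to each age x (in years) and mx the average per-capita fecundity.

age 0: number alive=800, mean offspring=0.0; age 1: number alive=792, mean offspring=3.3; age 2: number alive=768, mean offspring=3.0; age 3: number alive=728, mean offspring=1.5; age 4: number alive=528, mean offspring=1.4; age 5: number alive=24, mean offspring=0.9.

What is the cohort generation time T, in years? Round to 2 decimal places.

lx = nx/n0 = nx/800: 1, 0.99, 0.96, 0.91, 0.66, 0.03
lx·mx: 0, 3.267, 2.88, 1.365, 0.924, 0.027 → R0 = 8.463
x·lx·mx: 0, 3.267, 5.76, 4.095, 3.696, 0.135 → Σ = 16.953
T = 16.953 / 8.463 = 2.00319… → 2.00

2.00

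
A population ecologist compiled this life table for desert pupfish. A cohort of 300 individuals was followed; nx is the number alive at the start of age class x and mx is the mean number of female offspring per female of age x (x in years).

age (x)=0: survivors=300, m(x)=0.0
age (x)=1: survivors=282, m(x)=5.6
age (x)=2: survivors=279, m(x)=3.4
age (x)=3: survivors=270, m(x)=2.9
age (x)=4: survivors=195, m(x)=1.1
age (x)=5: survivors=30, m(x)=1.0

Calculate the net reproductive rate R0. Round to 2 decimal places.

lx = nx/n0 = nx/300: 1, 0.94, 0.93, 0.9, 0.65, 0.1
lx·mx by age: 0, 5.264, 3.162, 2.61, 0.715, 0.1
R0 = Σ lx·mx = 11.851 → 11.85

11.85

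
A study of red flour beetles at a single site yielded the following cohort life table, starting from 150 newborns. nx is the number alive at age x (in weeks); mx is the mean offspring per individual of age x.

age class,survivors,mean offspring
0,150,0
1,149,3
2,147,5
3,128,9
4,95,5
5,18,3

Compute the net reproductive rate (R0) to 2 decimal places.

19.09

lx = nx/n0 = nx/150: 1, 0.99333…, 0.98, 0.85333…, 0.63333…, 0.12
lx·mx by age: 0, 2.98…, 4.9, 7.68…, 3.166667…, 0.36
R0 = Σ lx·mx = 19.086667… → 19.09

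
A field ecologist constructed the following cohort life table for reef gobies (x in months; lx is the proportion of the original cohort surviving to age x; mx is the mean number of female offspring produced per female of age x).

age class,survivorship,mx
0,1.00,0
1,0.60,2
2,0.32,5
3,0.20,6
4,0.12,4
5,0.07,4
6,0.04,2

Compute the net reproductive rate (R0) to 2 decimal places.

4.84

lx·mx by age: 0, 1.2, 1.6, 1.2, 0.48, 0.28, 0.08
R0 = Σ lx·mx = 4.84 → 4.84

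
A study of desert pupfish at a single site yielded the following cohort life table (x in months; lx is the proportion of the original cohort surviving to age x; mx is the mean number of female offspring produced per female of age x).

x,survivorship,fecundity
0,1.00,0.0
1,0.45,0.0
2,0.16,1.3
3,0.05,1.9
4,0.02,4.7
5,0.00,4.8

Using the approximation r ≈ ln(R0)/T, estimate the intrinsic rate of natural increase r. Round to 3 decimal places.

-0.341

R0 = Σ lx·mx = 0 + 0 + 0.208 + 0.095 + 0.094 + 0 = 0.397
Σ x·lx·mx = 1.077; T = 1.077/0.397 = 2.71285…
r ≈ ln(R0)/T = ln(0.397)/2.71285… = -0.34053… → -0.341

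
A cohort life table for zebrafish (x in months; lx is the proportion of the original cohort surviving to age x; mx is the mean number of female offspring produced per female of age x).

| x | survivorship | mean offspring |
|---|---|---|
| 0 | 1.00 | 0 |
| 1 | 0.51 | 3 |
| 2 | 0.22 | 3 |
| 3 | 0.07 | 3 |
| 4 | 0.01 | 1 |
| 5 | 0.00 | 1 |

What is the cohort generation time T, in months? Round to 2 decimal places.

lx·mx: 0, 1.53, 0.66, 0.21, 0.01, 0 → R0 = 2.41
x·lx·mx: 0, 1.53, 1.32, 0.63, 0.04, 0 → Σ = 3.52
T = 3.52 / 2.41 = 1.460581… → 1.46

1.46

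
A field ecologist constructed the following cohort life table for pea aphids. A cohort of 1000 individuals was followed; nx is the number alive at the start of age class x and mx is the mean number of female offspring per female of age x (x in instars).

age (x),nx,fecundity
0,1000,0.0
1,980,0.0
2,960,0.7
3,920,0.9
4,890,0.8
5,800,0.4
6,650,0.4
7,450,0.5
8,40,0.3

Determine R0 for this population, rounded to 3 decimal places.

3.029

lx = nx/n0 = nx/1000: 1, 0.98, 0.96, 0.92, 0.89, 0.8, 0.65, 0.45, 0.04
lx·mx by age: 0, 0, 0.672, 0.828, 0.712, 0.32, 0.26, 0.225, 0.012
R0 = Σ lx·mx = 3.029 → 3.029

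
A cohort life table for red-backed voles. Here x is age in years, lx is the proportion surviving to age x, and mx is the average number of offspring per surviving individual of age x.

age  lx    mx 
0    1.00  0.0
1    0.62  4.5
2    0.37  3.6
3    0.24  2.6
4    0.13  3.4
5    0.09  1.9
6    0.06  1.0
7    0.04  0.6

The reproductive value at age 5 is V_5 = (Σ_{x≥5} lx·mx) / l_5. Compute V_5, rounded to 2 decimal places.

lx·mx for x ≥ 5: 0.171, 0.06, 0.024 → sum = 0.255
V_5 = 0.255 / l_5 = 0.255 / 0.09 = 2.833333… → 2.83

2.83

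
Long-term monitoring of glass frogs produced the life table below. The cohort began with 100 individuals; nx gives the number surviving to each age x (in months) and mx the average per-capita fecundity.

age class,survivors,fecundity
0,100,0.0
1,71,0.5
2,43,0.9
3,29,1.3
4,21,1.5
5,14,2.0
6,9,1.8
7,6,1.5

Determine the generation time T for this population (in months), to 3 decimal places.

lx = nx/n0 = nx/100: 1, 0.71, 0.43, 0.29, 0.21, 0.14, 0.09, 0.06
lx·mx: 0, 0.355, 0.387, 0.377, 0.315, 0.28, 0.162, 0.09 → R0 = 1.966
x·lx·mx: 0, 0.355, 0.774, 1.131, 1.26, 1.4, 0.972, 0.63 → Σ = 6.522
T = 6.522 / 1.966 = 3.317396… → 3.317

3.317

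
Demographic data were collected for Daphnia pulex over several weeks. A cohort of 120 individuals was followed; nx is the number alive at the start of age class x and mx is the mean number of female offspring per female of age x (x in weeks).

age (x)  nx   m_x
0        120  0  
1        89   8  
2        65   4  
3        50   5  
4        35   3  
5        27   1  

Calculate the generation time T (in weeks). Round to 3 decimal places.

lx = nx/n0 = nx/120: 1, 0.74167…, 0.54167…, 0.41667…, 0.29167…, 0.225
lx·mx: 0, 5.933333…, 2.166667…, 2.083333…, 0.875…, 0.225 → R0 = 11.283333…
x·lx·mx: 0, 5.933333…, 4.333333…, 6.25…, 3.5…, 1.125 → Σ = 21.141667…
T = 21.141667… / 11.283333… = 1.873708… → 1.874

1.874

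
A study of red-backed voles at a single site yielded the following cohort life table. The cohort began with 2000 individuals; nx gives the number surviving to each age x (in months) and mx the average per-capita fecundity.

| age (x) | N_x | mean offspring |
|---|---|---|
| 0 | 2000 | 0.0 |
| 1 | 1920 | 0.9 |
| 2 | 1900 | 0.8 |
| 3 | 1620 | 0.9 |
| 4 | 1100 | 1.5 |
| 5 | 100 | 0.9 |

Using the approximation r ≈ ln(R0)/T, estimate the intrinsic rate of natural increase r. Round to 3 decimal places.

0.466

lx = nx/n0 = nx/2000: 1, 0.96, 0.95, 0.81, 0.55, 0.05
R0 = Σ lx·mx = 0 + 0.864 + 0.76 + 0.729 + 0.825 + 0.045 = 3.223
Σ x·lx·mx = 8.096; T = 8.096/3.223 = 2.51195…
r ≈ ln(R0)/T = ln(3.223)/2.51195… = 0.4659… → 0.466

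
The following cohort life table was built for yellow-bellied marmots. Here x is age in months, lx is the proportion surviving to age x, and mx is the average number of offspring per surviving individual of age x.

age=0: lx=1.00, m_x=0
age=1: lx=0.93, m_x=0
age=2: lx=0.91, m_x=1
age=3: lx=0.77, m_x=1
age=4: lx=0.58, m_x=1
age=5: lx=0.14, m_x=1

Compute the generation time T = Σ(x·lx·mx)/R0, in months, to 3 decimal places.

lx·mx: 0, 0, 0.91, 0.77, 0.58, 0.14 → R0 = 2.4
x·lx·mx: 0, 0, 1.82, 2.31, 2.32, 0.7 → Σ = 7.15
T = 7.15 / 2.4 = 2.979167… → 2.979

2.979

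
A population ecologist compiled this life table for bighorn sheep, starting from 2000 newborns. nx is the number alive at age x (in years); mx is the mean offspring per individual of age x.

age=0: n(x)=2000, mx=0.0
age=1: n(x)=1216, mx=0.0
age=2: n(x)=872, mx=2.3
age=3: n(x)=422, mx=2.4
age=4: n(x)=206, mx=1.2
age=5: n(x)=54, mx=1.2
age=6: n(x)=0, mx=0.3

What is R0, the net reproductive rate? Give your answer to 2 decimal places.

1.67

lx = nx/n0 = nx/2000: 1, 0.608, 0.436, 0.211, 0.103, 0.027, 0
lx·mx by age: 0, 0, 1.0028, 0.5064, 0.1236, 0.0324, 0
R0 = Σ lx·mx = 1.6652 → 1.67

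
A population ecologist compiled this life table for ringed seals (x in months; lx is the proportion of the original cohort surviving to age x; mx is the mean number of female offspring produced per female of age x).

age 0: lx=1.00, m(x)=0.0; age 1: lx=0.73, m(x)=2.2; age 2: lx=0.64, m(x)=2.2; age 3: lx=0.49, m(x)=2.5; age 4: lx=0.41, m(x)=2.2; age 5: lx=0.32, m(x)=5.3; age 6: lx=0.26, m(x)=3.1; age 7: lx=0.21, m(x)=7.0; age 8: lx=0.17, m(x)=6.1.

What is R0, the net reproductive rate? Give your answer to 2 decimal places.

10.15

lx·mx by age: 0, 1.606, 1.408, 1.225, 0.902, 1.696, 0.806, 1.47, 1.037
R0 = Σ lx·mx = 10.15 → 10.15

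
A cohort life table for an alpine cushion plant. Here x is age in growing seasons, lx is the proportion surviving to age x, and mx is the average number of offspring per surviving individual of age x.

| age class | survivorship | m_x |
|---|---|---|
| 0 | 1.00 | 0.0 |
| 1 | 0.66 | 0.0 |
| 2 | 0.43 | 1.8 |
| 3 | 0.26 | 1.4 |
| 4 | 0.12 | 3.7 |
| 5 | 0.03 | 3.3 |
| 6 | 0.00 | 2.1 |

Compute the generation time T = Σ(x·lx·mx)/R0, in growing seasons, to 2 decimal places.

2.92

lx·mx: 0, 0, 0.774, 0.364, 0.444, 0.099, 0 → R0 = 1.681
x·lx·mx: 0, 0, 1.548, 1.092, 1.776, 0.495, 0 → Σ = 4.911
T = 4.911 / 1.681 = 2.921475… → 2.92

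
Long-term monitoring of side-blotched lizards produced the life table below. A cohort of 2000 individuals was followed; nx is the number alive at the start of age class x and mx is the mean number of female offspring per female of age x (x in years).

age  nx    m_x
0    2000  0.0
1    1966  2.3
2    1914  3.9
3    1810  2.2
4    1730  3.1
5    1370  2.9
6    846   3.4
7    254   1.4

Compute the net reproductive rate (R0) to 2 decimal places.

lx = nx/n0 = nx/2000: 1, 0.983, 0.957, 0.905, 0.865, 0.685, 0.423, 0.127
lx·mx by age: 0, 2.2609, 3.7323, 1.991, 2.6815, 1.9865, 1.4382, 0.1778
R0 = Σ lx·mx = 14.2682 → 14.27

14.27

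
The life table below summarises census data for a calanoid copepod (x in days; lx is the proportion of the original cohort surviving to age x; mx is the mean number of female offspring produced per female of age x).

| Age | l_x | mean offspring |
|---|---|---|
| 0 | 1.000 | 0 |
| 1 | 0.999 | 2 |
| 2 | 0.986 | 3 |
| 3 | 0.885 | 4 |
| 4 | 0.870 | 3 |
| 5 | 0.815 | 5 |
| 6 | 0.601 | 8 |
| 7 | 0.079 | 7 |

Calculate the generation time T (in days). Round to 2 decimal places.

4.00

lx·mx: 0, 1.998, 2.958, 3.54, 2.61, 4.075, 4.808, 0.553 → R0 = 20.542
x·lx·mx: 0, 1.998, 5.916, 10.62, 10.44, 20.375, 28.848, 3.871 → Σ = 82.068
T = 82.068 / 20.542 = 3.995132… → 4.00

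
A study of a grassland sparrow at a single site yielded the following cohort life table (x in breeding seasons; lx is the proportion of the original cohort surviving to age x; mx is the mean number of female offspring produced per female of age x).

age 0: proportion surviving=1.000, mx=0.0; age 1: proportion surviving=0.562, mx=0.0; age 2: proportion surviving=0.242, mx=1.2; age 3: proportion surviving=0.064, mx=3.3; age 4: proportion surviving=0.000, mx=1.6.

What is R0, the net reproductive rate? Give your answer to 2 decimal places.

lx·mx by age: 0, 0, 0.2904, 0.2112, 0
R0 = Σ lx·mx = 0.5016 → 0.50

0.50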